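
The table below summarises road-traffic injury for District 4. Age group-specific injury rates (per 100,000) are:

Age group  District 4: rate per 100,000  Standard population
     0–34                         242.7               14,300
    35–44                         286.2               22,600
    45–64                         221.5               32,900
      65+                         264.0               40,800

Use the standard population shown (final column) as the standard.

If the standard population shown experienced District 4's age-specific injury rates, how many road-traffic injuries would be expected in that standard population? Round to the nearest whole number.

Expected road-traffic injuries = Σ (standard pop × age-specific rate ÷ 100,000)
= 14,300×242.7/100,000 + 22,600×286.2/100,000 + 32,900×221.5/100,000 + 40,800×264.0/100,000
= 34.71 + 64.68 + 72.87 + 107.71 = 279.97.

280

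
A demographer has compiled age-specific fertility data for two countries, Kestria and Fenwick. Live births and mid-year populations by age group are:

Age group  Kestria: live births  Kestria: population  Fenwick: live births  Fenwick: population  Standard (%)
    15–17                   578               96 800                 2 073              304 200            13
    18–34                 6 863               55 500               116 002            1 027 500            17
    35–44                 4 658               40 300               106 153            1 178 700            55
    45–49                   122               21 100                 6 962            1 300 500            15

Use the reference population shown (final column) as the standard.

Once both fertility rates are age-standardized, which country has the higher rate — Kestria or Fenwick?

Age-specific rates per 1 000 for Kestria: 5.971, 123.658, 115.583, 5.782.
For Fenwick: 6.815, 112.897, 90.059, 5.353.
Standard weights: 0.13, 0.17, 0.55, 0.15.
Kestria: 0.1300×5.971 + 0.1700×123.658 + 0.5500×115.583 + 0.1500×5.782 = 86.2361 per 1 000.
Fenwick: 0.1300×6.815 + 0.1700×112.897 + 0.5500×90.059 + 0.1500×5.353 = 70.4141 per 1 000.
The crude rates (57.19 vs 60.67) would put Fenwick higher, but that reflects its age composition; once standardized to a common age structure, Kestria has the higher underlying rate.

Kestria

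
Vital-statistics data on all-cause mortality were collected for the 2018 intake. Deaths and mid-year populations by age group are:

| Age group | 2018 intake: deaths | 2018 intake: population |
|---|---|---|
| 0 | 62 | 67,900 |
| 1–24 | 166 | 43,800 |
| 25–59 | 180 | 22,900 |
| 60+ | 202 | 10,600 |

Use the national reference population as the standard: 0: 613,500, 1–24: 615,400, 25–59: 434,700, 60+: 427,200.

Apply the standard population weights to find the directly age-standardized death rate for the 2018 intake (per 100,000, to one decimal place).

Age-specific rates per 100,000 for the 2018 intake: 91.31, 379.00, 786.03, 1905.66.
Standard total = 2,090,800; weights = 0.2934, 0.2943, 0.2079, 0.2043.
Standardized rate: 0.2934×91.31 + 0.2943×379.00 + 0.2079×786.03 + 0.2043×1905.66 = 691.1405 per 100,000.

691.1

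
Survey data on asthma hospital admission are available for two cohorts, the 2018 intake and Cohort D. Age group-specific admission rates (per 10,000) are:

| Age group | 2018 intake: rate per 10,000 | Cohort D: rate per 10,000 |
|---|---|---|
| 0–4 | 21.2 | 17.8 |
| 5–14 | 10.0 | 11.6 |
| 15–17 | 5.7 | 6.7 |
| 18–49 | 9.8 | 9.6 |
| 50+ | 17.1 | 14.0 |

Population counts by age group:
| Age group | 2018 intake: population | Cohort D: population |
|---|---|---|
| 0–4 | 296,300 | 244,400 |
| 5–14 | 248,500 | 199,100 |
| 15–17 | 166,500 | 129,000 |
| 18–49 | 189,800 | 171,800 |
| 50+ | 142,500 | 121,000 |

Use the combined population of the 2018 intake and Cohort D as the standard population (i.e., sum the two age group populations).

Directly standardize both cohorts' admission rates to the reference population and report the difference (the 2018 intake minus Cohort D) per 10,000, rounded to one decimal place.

0.9

Combined standard total = 1,908,900; weights = 0.2833, 0.2345, 0.1548, 0.1894, 0.1380.
The 2018 intake: 0.2833×21.2 + 0.2345×10.0 + 0.1548×5.7 + 0.1894×9.8 + 0.1380×17.1 = 13.4490 per 10,000.
Cohort D: 0.2833×17.8 + 0.2345×11.6 + 0.1548×6.7 + 0.1894×9.6 + 0.1380×14.0 = 12.5501 per 10,000.
Difference = 13.4490 − 12.5501 = 0.8989.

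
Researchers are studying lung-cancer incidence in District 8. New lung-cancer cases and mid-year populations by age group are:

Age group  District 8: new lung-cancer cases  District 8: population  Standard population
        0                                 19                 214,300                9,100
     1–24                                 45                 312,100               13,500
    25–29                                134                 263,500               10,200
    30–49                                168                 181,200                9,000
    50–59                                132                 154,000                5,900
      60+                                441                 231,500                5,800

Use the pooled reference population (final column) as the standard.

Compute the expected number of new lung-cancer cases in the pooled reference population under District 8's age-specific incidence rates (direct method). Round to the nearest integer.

Age-specific rates per 100,000 for District 8: 8.87, 14.42, 50.85, 92.72, 85.71, 190.50.
Expected new lung-cancer cases = Σ (standard pop × age-specific rate ÷ 100,000)
= 9,100×8.87/100,000 + 13,500×14.42/100,000 + 10,200×50.85/100,000 + 9,000×92.72/100,000 + 5,900×85.71/100,000 + 5,800×190.50/100,000
= 0.81 + 1.95 + 5.19 + 8.34 + 5.06 + 11.05 = 32.39.

32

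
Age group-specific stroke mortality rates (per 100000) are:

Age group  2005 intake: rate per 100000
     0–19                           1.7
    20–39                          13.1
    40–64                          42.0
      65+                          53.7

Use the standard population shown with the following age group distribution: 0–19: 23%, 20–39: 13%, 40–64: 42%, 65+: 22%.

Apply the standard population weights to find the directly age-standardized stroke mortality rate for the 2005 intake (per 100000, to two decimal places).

31.55

Standard weights: 0.23, 0.13, 0.42, 0.22.
Standardized rate: 0.2300×1.7 + 0.1300×13.1 + 0.4200×42.0 + 0.2200×53.7 = 31.5480 per 100000.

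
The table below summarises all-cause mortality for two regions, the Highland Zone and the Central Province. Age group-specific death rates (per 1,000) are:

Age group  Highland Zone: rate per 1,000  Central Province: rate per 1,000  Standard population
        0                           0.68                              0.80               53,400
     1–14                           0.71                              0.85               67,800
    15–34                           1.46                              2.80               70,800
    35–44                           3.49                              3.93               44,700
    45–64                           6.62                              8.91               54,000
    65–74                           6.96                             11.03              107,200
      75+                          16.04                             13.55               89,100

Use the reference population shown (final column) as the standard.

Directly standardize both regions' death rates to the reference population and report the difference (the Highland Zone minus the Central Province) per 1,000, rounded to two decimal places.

Standard total = 487,000; weights = 0.1097, 0.1392, 0.1454, 0.0918, 0.1109, 0.2201, 0.1830.
The Highland Zone: 0.1097×0.68 + 0.1392×0.71 + 0.1454×1.46 + 0.0918×3.49 + 0.1109×6.62 + 0.2201×6.96 + 0.1830×16.04 = 5.9067 per 1,000.
The Central Province: 0.1097×0.80 + 0.1392×0.85 + 0.1454×2.80 + 0.0918×3.93 + 0.1109×8.91 + 0.2201×11.03 + 0.1830×13.55 = 6.8688 per 1,000.
Difference = 5.9067 − 6.8688 = -0.9621.

-0.96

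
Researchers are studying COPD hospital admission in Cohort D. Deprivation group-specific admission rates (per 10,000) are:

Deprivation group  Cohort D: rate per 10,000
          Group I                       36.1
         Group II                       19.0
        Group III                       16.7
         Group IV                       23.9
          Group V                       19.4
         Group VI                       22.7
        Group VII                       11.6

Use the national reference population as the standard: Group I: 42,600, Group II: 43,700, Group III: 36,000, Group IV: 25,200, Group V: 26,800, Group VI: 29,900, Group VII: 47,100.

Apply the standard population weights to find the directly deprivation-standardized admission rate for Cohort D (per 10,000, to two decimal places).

Standard total = 251,300; weights = 0.1695, 0.1739, 0.1433, 0.1003, 0.1066, 0.1190, 0.1874.
Standardized rate: 0.1695×36.1 + 0.1739×19.0 + 0.1433×16.7 + 0.1003×23.9 + 0.1066×19.4 + 0.1190×22.7 + 0.1874×11.6 = 21.1566 per 10,000.

21.16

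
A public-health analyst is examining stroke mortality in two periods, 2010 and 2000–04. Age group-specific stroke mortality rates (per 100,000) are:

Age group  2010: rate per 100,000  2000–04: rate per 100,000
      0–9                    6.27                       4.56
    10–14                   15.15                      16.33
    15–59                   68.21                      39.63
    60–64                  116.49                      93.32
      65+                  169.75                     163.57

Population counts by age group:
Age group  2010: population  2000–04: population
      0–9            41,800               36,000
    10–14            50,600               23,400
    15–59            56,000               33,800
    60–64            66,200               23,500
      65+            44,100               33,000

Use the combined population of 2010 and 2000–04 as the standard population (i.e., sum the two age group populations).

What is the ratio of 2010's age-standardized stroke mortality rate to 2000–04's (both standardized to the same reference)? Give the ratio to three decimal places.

1.198

Combined standard total = 408,400; weights = 0.1905, 0.1812, 0.2199, 0.2196, 0.1888.
2010: 0.1905×6.27 + 0.1812×15.15 + 0.2199×68.21 + 0.2196×116.49 + 0.1888×169.75 = 76.5696 per 100,000.
2000–04: 0.1905×4.56 + 0.1812×16.33 + 0.2199×39.63 + 0.2196×93.32 + 0.1888×163.57 = 63.9178 per 100,000.
Ratio = 76.5696 ÷ 63.9178 = 1.19794.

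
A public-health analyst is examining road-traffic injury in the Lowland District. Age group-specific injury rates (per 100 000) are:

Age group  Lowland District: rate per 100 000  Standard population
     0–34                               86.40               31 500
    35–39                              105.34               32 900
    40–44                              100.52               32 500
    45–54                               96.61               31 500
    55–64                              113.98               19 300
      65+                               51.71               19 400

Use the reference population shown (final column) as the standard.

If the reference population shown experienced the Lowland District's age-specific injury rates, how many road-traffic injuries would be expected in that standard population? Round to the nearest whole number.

Expected road-traffic injuries = Σ (standard pop × age-specific rate ÷ 100 000)
= 31 500×86.40/100 000 + 32 900×105.34/100 000 + 32 500×100.52/100 000 + 31 500×96.61/100 000 + 19 300×113.98/100 000 + 19 400×51.71/100 000
= 27.22 + 34.66 + 32.67 + 30.43 + 22.00 + 10.03 = 157.00.

157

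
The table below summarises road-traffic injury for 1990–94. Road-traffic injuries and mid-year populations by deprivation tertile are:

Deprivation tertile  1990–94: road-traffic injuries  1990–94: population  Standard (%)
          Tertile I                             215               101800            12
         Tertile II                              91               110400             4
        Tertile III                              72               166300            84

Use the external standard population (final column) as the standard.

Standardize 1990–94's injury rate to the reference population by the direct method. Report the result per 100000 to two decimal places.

Deprivation-specific rates per 100000 for 1990–94: 211.20, 82.43, 43.30.
Standard weights: 0.12, 0.04, 0.84.
Standardized rate: 0.1200×211.20 + 0.0400×82.43 + 0.8400×43.30 = 65.0089 per 100000.

65.01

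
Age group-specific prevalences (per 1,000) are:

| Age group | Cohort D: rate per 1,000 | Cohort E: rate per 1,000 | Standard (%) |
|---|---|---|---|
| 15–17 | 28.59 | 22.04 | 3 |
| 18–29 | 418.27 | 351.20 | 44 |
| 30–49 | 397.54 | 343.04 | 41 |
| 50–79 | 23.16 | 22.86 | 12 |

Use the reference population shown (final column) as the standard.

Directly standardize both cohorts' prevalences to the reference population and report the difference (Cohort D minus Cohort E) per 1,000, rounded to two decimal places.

Standard weights: 0.03, 0.44, 0.41, 0.12.
Cohort D: 0.0300×28.59 + 0.4400×418.27 + 0.4100×397.54 + 0.1200×23.16 = 350.6671 per 1,000.
Cohort E: 0.0300×22.04 + 0.4400×351.20 + 0.4100×343.04 + 0.1200×22.86 = 298.5788 per 1,000.
Difference = 350.6671 − 298.5788 = 52.0883.

52.09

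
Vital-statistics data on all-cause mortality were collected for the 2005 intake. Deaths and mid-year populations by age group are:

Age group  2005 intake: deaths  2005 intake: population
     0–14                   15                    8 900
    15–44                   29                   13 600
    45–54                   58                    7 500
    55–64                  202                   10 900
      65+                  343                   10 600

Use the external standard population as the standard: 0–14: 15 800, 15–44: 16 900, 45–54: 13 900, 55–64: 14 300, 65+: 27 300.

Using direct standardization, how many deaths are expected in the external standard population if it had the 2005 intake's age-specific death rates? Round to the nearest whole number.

Age-specific rates per 1 000 for the 2005 intake: 1.685, 2.132, 7.733, 18.532, 32.358.
Expected deaths = Σ (standard pop × age-specific rate ÷ 1 000)
= 15 800×1.685/1 000 + 16 900×2.132/1 000 + 13 900×7.733/1 000 + 14 300×18.532/1 000 + 27 300×32.358/1 000
= 26.63 + 36.04 + 107.49 + 265.01 + 883.39 = 1318.56.

1319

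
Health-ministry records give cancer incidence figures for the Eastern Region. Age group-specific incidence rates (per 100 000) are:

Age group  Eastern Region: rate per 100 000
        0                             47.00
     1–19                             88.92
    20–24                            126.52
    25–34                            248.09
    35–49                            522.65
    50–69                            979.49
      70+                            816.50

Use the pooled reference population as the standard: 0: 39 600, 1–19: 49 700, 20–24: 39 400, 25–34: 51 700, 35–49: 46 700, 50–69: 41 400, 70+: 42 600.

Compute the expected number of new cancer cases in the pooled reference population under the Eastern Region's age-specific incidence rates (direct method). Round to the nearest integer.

Expected new cancer cases = Σ (standard pop × age-specific rate ÷ 100 000)
= 39 600×47.00/100 000 + 49 700×88.92/100 000 + 39 400×126.52/100 000 + 51 700×248.09/100 000 + 46 700×522.65/100 000 + 41 400×979.49/100 000 + 42 600×816.50/100 000
= 18.61 + 44.19 + 49.85 + 128.26 + 244.08 + 405.51 + 347.83 = 1238.33.

1238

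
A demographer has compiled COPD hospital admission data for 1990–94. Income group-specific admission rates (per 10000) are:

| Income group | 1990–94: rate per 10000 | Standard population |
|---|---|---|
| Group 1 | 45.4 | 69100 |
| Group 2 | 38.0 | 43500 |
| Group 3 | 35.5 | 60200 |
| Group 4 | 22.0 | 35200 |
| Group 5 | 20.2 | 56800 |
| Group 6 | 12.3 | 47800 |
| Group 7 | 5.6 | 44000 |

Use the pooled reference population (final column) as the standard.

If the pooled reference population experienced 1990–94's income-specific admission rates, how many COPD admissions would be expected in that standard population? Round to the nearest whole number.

Expected COPD admissions = Σ (standard pop × income-specific rate ÷ 10000)
= 69100×45.4/10000 + 43500×38.0/10000 + 60200×35.5/10000 + 35200×22.0/10000 + 56800×20.2/10000 + 47800×12.3/10000 + 44000×5.6/10000
= 313.71 + 165.30 + 213.71 + 77.44 + 114.74 + 58.79 + 24.64 = 968.33.

968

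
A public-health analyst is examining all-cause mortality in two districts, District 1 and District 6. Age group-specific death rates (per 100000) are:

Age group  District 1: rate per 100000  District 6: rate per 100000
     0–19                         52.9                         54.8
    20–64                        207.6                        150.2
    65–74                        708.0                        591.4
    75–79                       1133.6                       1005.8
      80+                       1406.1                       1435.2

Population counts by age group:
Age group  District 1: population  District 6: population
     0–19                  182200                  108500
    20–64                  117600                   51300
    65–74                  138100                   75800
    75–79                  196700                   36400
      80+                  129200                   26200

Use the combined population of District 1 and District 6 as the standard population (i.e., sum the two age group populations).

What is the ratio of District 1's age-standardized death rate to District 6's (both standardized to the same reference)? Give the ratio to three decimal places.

1.095

Combined standard total = 1062000; weights = 0.2737, 0.1590, 0.2014, 0.2195, 0.1463.
District 1: 0.2737×52.9 + 0.1590×207.6 + 0.2014×708.0 + 0.2195×1133.6 + 0.1463×1406.1 = 644.6638 per 100000.
District 6: 0.2737×54.8 + 0.1590×150.2 + 0.2014×591.4 + 0.2195×1005.8 + 0.1463×1435.2 = 588.7775 per 100000.
Ratio = 644.6638 ÷ 588.7775 = 1.09492.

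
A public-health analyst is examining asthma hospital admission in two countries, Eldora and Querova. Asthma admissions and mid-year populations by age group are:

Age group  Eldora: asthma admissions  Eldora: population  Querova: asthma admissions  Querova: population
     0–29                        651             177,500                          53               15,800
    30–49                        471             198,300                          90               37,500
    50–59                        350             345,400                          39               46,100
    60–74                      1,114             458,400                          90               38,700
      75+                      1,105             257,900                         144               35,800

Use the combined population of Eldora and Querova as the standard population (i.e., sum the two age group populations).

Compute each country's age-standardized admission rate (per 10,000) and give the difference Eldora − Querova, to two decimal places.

Age-specific rates per 10,000 for Eldora: 36.68, 23.75, 10.13, 24.30, 42.85.
For Querova: 33.54, 24.00, 8.46, 23.26, 40.22.
Combined standard total = 1,611,400; weights = 0.1200, 0.1463, 0.2430, 0.3085, 0.1823.
Eldora: 0.1200×36.68 + 0.1463×23.75 + 0.2430×10.13 + 0.3085×24.30 + 0.1823×42.85 = 25.6433 per 10,000.
Querova: 0.1200×33.54 + 0.1463×24.00 + 0.2430×8.46 + 0.3085×23.26 + 0.1823×40.22 = 24.0967 per 10,000.
Difference = 25.6433 − 24.0967 = 1.5466.

1.55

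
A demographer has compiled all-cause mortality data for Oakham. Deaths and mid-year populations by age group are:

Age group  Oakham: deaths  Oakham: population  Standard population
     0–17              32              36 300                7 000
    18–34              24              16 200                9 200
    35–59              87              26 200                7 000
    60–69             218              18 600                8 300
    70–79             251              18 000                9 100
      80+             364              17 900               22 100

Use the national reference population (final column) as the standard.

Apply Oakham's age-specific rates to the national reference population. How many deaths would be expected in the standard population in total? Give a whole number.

Age-specific rates per 100 000 for Oakham: 88.15, 148.15, 332.06, 1172.04, 1394.44, 2033.52.
Expected deaths = Σ (standard pop × age-specific rate ÷ 100 000)
= 7 000×88.15/100 000 + 9 200×148.15/100 000 + 7 000×332.06/100 000 + 8 300×1172.04/100 000 + 9 100×1394.44/100 000 + 22 100×2033.52/100 000
= 6.17 + 13.63 + 23.24 + 97.28 + 126.89 + 449.41 = 716.63.

717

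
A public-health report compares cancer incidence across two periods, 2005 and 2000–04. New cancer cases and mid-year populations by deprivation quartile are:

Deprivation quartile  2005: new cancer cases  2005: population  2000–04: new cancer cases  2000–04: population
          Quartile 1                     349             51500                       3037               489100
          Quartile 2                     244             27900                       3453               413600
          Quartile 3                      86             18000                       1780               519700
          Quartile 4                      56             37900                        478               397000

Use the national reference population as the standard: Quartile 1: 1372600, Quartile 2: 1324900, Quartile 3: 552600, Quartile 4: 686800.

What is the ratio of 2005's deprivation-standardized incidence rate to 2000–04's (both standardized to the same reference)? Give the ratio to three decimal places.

Deprivation-specific rates per 100000 for 2005: 677.67, 874.55, 477.78, 147.76.
For 2000–04: 620.94, 834.86, 342.51, 120.40.
Standard total = 3936900; weights = 0.3486, 0.3365, 0.1404, 0.1745.
2005: 0.3486×677.67 + 0.3365×874.55 + 0.1404×477.78 + 0.1745×147.76 = 623.4254 per 100000.
2000–04: 0.3486×620.94 + 0.3365×834.86 + 0.1404×342.51 + 0.1745×120.40 = 566.5297 per 100000.
Ratio = 623.4254 ÷ 566.5297 = 1.10043.

1.100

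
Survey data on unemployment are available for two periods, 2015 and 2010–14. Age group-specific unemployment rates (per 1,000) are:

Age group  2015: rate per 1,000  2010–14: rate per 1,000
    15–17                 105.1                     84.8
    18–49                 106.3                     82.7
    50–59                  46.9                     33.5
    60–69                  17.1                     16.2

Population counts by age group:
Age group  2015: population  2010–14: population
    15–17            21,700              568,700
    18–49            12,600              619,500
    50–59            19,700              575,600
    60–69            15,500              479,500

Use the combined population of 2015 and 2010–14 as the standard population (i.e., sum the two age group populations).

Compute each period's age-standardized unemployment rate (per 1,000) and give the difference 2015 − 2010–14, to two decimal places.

Combined standard total = 2,312,800; weights = 0.2553, 0.2733, 0.2574, 0.2140.
2015: 0.2553×105.1 + 0.2733×106.3 + 0.2574×46.9 + 0.2140×17.1 = 71.6133 per 1,000.
2010–14: 0.2553×84.8 + 0.2733×82.7 + 0.2574×33.5 + 0.2140×16.2 = 56.3396 per 1,000.
Difference = 71.6133 − 56.3396 = 15.2738.

15.27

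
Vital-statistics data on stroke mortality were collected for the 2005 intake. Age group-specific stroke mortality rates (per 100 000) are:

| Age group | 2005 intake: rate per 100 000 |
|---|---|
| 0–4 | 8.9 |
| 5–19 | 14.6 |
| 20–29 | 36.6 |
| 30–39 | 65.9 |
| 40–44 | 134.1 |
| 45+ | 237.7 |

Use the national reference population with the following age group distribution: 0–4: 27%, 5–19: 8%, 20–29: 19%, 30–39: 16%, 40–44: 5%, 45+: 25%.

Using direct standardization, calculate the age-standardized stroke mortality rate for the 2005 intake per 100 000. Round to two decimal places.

Standard weights: 0.27, 0.08, 0.19, 0.16, 0.05, 0.25.
Standardized rate: 0.2700×8.9 + 0.0800×14.6 + 0.1900×36.6 + 0.1600×65.9 + 0.0500×134.1 + 0.2500×237.7 = 87.1990 per 100 000.

87.20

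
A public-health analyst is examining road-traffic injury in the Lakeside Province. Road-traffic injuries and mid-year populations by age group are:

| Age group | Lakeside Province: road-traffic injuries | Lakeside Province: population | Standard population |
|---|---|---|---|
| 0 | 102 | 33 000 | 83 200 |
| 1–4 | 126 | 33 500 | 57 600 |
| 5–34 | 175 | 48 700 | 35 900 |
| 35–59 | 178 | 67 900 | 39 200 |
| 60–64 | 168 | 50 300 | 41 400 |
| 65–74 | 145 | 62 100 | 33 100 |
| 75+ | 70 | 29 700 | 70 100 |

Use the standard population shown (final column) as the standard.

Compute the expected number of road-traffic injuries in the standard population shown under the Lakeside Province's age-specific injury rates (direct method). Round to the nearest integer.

1086

Age-specific rates per 100 000 for the Lakeside Province: 309.09, 376.12, 359.34, 262.15, 334.00, 233.49, 235.69.
Expected road-traffic injuries = Σ (standard pop × age-specific rate ÷ 100 000)
= 83 200×309.09/100 000 + 57 600×376.12/100 000 + 35 900×359.34/100 000 + 39 200×262.15/100 000 + 41 400×334.00/100 000 + 33 100×233.49/100 000 + 70 100×235.69/100 000
= 257.16 + 216.64 + 129.00 + 102.76 + 138.27 + 77.29 + 165.22 = 1086.36.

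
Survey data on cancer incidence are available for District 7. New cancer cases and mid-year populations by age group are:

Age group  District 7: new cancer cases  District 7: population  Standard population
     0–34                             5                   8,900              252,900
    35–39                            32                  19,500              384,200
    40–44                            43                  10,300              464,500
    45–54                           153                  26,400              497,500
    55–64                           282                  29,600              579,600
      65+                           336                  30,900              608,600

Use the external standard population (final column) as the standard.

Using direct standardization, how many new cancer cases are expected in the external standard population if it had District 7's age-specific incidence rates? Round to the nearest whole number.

17735

Age-specific rates per 100,000 for District 7: 56.18, 164.10, 417.48, 579.55, 952.70, 1087.38.
Expected new cancer cases = Σ (standard pop × age-specific rate ÷ 100,000)
= 252,900×56.18/100,000 + 384,200×164.10/100,000 + 464,500×417.48/100,000 + 497,500×579.55/100,000 + 579,600×952.70/100,000 + 608,600×1087.38/100,000
= 142.08 + 630.48 + 1939.17 + 2883.24 + 5521.86 + 6617.79 = 17734.63.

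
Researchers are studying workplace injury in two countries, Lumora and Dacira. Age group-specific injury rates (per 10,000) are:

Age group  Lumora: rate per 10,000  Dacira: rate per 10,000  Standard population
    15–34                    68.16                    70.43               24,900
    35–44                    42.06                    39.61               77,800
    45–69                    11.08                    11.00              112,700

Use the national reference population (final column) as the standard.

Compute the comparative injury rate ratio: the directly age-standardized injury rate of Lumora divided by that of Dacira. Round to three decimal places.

1.024

Standard total = 215,400; weights = 0.1156, 0.3612, 0.5232.
Lumora: 0.1156×68.16 + 0.3612×42.06 + 0.5232×11.08 = 28.8680 per 10,000.
Dacira: 0.1156×70.43 + 0.3612×39.61 + 0.5232×11.00 = 28.2036 per 10,000.
Ratio = 28.8680 ÷ 28.2036 = 1.02356.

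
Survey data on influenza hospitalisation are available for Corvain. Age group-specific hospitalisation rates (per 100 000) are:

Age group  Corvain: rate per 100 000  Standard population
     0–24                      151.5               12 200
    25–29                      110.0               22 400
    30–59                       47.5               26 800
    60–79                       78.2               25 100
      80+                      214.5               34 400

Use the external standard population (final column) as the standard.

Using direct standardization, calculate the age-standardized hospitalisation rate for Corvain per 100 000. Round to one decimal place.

123.5

Standard total = 120 900; weights = 0.1009, 0.1853, 0.2217, 0.2076, 0.2845.
Standardized rate: 0.1009×151.5 + 0.1853×110.0 + 0.2217×47.5 + 0.2076×78.2 + 0.2845×214.5 = 123.4650 per 100 000.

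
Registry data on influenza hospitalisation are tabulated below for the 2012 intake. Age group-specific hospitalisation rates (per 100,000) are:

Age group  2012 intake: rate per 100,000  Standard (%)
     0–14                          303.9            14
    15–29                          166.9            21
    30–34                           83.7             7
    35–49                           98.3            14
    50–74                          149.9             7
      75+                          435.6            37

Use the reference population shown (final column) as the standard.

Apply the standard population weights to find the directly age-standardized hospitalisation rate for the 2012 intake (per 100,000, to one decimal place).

268.9

Standard weights: 0.14, 0.21, 0.07, 0.14, 0.07, 0.37.
Standardized rate: 0.1400×303.9 + 0.2100×166.9 + 0.0700×83.7 + 0.1400×98.3 + 0.0700×149.9 + 0.3700×435.6 = 268.8810 per 100,000.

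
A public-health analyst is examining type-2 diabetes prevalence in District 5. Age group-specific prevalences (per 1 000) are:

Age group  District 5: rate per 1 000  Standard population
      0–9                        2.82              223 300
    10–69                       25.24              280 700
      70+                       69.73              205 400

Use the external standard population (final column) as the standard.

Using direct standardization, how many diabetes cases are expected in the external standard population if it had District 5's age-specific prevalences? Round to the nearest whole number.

22037

Expected diabetes cases = Σ (standard pop × age-specific rate ÷ 1 000)
= 223 300×2.82/1 000 + 280 700×25.24/1 000 + 205 400×69.73/1 000
= 629.71 + 7084.87 + 14322.54 = 22037.12.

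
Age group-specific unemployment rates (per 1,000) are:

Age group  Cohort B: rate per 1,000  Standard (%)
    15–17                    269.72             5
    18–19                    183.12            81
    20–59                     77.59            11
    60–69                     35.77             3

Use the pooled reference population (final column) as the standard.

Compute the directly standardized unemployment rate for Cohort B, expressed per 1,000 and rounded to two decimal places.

Standard weights: 0.05, 0.81, 0.11, 0.03.
Standardized rate: 0.0500×269.72 + 0.8100×183.12 + 0.1100×77.59 + 0.0300×35.77 = 171.4212 per 1,000.

171.42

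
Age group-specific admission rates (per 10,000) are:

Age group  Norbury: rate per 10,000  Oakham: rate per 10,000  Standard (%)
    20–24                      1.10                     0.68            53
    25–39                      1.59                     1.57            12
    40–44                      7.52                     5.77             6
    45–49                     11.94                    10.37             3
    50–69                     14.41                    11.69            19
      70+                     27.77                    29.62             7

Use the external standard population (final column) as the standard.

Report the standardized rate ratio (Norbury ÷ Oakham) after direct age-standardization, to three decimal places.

Standard weights: 0.53, 0.12, 0.06, 0.03, 0.19, 0.07.
Norbury: 0.5300×1.10 + 0.1200×1.59 + 0.0600×7.52 + 0.0300×11.94 + 0.1900×14.41 + 0.0700×27.77 = 6.2650 per 10,000.
Oakham: 0.5300×0.68 + 0.1200×1.57 + 0.0600×5.77 + 0.0300×10.37 + 0.1900×11.69 + 0.0700×29.62 = 5.5006 per 10,000.
Ratio = 6.2650 ÷ 5.5006 = 1.13897.

1.139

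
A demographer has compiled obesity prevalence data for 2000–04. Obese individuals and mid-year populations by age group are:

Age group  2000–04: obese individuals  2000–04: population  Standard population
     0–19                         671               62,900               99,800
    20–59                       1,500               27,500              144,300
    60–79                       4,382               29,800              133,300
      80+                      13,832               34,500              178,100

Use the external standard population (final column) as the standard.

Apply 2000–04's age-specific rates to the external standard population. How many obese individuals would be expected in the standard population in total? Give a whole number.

99942

Age-specific rates per 1,000 for 2000–04: 10.668, 54.545, 147.047, 400.928.
Expected obese individuals = Σ (standard pop × age-specific rate ÷ 1,000)
= 99,800×10.668/1,000 + 144,300×54.545/1,000 + 133,300×147.047/1,000 + 178,100×400.928/1,000
= 1064.64 + 7870.91 + 19601.36 + 71405.19 = 99942.10.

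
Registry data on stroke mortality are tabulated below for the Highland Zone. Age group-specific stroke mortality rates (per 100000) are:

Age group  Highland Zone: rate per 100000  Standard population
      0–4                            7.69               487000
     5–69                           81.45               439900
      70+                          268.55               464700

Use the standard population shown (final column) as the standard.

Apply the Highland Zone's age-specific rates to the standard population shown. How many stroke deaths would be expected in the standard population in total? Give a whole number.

1644

Expected stroke deaths = Σ (standard pop × age-specific rate ÷ 100000)
= 487000×7.69/100000 + 439900×81.45/100000 + 464700×268.55/100000
= 37.45 + 358.30 + 1247.95 = 1643.70.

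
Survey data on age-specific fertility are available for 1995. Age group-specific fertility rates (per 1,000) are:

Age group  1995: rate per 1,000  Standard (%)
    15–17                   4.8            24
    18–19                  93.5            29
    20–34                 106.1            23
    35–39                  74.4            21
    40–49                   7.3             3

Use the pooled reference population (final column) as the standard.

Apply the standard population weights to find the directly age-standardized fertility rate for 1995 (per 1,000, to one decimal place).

Standard weights: 0.24, 0.29, 0.23, 0.21, 0.03.
Standardized rate: 0.2400×4.8 + 0.2900×93.5 + 0.2300×106.1 + 0.2100×74.4 + 0.0300×7.3 = 68.5130 per 1,000.

68.5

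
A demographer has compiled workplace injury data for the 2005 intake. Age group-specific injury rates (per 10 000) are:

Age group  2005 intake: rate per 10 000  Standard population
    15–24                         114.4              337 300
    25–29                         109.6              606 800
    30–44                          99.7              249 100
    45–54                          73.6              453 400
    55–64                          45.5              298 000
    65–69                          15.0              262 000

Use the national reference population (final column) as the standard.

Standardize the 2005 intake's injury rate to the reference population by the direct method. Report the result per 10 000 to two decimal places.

Standard total = 2 206 600; weights = 0.1529, 0.2750, 0.1129, 0.2055, 0.1350, 0.1187.
Standardized rate: 0.1529×114.4 + 0.2750×109.6 + 0.1129×99.7 + 0.2055×73.6 + 0.1350×45.5 + 0.1187×15.0 = 81.9301 per 10 000.

81.93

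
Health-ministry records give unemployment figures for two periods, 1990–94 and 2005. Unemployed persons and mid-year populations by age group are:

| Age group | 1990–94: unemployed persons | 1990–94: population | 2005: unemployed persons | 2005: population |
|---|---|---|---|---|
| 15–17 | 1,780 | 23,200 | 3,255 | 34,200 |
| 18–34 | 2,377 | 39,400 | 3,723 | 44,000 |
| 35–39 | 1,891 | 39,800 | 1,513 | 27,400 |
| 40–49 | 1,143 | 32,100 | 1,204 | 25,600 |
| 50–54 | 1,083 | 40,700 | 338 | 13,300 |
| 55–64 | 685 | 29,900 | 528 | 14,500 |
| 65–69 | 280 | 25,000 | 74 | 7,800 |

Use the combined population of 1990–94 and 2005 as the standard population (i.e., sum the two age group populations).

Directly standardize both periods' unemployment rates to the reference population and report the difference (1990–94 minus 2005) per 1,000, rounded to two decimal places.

Age-specific rates per 1,000 for 1990–94: 76.724, 60.330, 47.513, 35.607, 26.609, 22.910, 11.200.
For 2005: 95.175, 84.614, 55.219, 47.031, 25.414, 36.414, 9.487.
Combined standard total = 396,900; weights = 0.1446, 0.2101, 0.1693, 0.1454, 0.1361, 0.1119, 0.0826.
1990–94: 0.1446×76.724 + 0.2101×60.330 + 0.1693×47.513 + 0.1454×35.607 + 0.1361×26.609 + 0.1119×22.910 + 0.0826×11.200 = 44.1026 per 1,000.
2005: 0.1446×95.175 + 0.2101×84.614 + 0.1693×55.219 + 0.1454×47.031 + 0.1361×25.414 + 0.1119×36.414 + 0.0826×9.487 = 56.0457 per 1,000.
Difference = 44.1026 − 56.0457 = -11.9431.

-11.94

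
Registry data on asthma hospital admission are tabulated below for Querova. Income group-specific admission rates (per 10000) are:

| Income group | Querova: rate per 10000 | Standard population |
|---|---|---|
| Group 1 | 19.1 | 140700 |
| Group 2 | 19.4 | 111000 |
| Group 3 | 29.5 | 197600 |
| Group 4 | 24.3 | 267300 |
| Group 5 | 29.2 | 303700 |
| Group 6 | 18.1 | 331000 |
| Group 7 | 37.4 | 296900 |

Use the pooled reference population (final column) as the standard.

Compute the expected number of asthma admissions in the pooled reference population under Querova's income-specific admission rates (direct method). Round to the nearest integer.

Expected asthma admissions = Σ (standard pop × income-specific rate ÷ 10000)
= 140700×19.1/10000 + 111000×19.4/10000 + 197600×29.5/10000 + 267300×24.3/10000 + 303700×29.2/10000 + 331000×18.1/10000 + 296900×37.4/10000
= 268.74 + 215.34 + 582.92 + 649.54 + 886.80 + 599.11 + 1110.41 = 4312.86.

4313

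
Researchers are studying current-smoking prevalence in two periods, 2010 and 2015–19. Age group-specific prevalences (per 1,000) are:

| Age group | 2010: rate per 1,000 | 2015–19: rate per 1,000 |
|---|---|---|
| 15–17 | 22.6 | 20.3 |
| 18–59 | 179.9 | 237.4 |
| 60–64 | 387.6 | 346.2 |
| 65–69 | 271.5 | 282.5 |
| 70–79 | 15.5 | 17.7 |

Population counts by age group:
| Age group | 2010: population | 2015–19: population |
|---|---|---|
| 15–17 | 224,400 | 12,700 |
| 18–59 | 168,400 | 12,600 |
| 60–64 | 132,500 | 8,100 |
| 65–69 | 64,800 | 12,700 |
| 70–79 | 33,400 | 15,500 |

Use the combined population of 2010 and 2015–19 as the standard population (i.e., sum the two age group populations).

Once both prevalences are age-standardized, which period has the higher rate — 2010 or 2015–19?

Combined standard total = 685,100; weights = 0.3461, 0.2642, 0.2052, 0.1131, 0.0714.
2010: 0.3461×22.6 + 0.2642×179.9 + 0.2052×387.6 + 0.1131×271.5 + 0.0714×15.5 = 166.7145 per 1,000.
2015–19: 0.3461×20.3 + 0.2642×237.4 + 0.2052×346.2 + 0.1131×282.5 + 0.0714×17.7 = 174.0148 per 1,000.
The crude rates (168.14 vs 160.96) would put 2010 higher, but that reflects its age composition; once standardized to a common age structure, 2015–19 has the higher underlying rate.

2015–19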